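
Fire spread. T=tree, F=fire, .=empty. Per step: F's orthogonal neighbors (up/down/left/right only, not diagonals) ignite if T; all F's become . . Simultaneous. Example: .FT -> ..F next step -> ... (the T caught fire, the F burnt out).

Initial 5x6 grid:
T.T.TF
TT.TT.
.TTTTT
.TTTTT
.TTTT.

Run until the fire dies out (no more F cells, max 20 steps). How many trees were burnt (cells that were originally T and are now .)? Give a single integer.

Step 1: +1 fires, +1 burnt (F count now 1)
Step 2: +1 fires, +1 burnt (F count now 1)
Step 3: +2 fires, +1 burnt (F count now 2)
Step 4: +3 fires, +2 burnt (F count now 3)
Step 5: +4 fires, +3 burnt (F count now 4)
Step 6: +3 fires, +4 burnt (F count now 3)
Step 7: +3 fires, +3 burnt (F count now 3)
Step 8: +2 fires, +3 burnt (F count now 2)
Step 9: +1 fires, +2 burnt (F count now 1)
Step 10: +0 fires, +1 burnt (F count now 0)
Fire out after step 10
Initially T: 21, now '.': 29
Total burnt (originally-T cells now '.'): 20

Answer: 20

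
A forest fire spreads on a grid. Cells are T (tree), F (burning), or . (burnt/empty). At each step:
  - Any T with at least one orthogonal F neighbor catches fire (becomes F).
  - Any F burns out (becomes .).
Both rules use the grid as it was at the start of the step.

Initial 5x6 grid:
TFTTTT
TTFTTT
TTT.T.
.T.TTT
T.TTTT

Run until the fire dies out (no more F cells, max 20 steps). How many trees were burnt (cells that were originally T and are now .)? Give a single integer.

Step 1: +5 fires, +2 burnt (F count now 5)
Step 2: +4 fires, +5 burnt (F count now 4)
Step 3: +5 fires, +4 burnt (F count now 5)
Step 4: +2 fires, +5 burnt (F count now 2)
Step 5: +3 fires, +2 burnt (F count now 3)
Step 6: +2 fires, +3 burnt (F count now 2)
Step 7: +1 fires, +2 burnt (F count now 1)
Step 8: +0 fires, +1 burnt (F count now 0)
Fire out after step 8
Initially T: 23, now '.': 29
Total burnt (originally-T cells now '.'): 22

Answer: 22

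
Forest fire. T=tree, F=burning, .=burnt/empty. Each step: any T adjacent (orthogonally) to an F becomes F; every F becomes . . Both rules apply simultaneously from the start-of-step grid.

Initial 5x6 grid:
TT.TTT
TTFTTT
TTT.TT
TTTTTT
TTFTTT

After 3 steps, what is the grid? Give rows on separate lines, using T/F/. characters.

Step 1: 6 trees catch fire, 2 burn out
  TT.TTT
  TF.FTT
  TTF.TT
  TTFTTT
  TF.FTT
Step 2: 9 trees catch fire, 6 burn out
  TF.FTT
  F...FT
  TF..TT
  TF.FTT
  F...FT
Step 3: 8 trees catch fire, 9 burn out
  F...FT
  .....F
  F...FT
  F...FT
  .....F

F...FT
.....F
F...FT
F...FT
.....F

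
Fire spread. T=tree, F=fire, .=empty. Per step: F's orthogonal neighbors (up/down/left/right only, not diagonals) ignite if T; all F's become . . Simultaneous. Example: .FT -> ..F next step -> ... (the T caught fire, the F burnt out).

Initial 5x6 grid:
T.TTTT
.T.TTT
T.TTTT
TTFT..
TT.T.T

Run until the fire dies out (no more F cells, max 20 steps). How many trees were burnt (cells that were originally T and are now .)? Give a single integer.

Step 1: +3 fires, +1 burnt (F count now 3)
Step 2: +4 fires, +3 burnt (F count now 4)
Step 3: +4 fires, +4 burnt (F count now 4)
Step 4: +3 fires, +4 burnt (F count now 3)
Step 5: +3 fires, +3 burnt (F count now 3)
Step 6: +1 fires, +3 burnt (F count now 1)
Step 7: +0 fires, +1 burnt (F count now 0)
Fire out after step 7
Initially T: 21, now '.': 27
Total burnt (originally-T cells now '.'): 18

Answer: 18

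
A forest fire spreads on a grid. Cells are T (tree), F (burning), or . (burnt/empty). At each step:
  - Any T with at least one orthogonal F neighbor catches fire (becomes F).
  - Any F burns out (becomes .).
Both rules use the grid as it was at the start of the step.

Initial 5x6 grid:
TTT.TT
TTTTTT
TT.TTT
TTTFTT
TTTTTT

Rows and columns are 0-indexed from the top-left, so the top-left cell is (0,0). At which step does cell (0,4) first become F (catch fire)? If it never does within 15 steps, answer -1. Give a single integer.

Step 1: cell (0,4)='T' (+4 fires, +1 burnt)
Step 2: cell (0,4)='T' (+6 fires, +4 burnt)
Step 3: cell (0,4)='T' (+7 fires, +6 burnt)
Step 4: cell (0,4)='F' (+6 fires, +7 burnt)
  -> target ignites at step 4
Step 5: cell (0,4)='.' (+3 fires, +6 burnt)
Step 6: cell (0,4)='.' (+1 fires, +3 burnt)
Step 7: cell (0,4)='.' (+0 fires, +1 burnt)
  fire out at step 7

4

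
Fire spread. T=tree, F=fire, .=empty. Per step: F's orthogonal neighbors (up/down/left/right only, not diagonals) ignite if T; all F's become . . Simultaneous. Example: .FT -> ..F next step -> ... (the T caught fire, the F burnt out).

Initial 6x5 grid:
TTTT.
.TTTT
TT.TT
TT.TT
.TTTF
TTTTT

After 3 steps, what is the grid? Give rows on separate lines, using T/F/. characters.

Step 1: 3 trees catch fire, 1 burn out
  TTTT.
  .TTTT
  TT.TT
  TT.TF
  .TTF.
  TTTTF
Step 2: 4 trees catch fire, 3 burn out
  TTTT.
  .TTTT
  TT.TF
  TT.F.
  .TF..
  TTTF.
Step 3: 4 trees catch fire, 4 burn out
  TTTT.
  .TTTF
  TT.F.
  TT...
  .F...
  TTF..

TTTT.
.TTTF
TT.F.
TT...
.F...
TTF..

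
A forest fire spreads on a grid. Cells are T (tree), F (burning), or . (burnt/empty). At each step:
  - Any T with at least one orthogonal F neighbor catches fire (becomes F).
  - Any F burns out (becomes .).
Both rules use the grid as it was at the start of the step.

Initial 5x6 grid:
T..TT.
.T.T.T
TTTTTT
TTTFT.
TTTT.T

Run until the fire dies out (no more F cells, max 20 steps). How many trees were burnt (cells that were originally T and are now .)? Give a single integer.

Answer: 19

Derivation:
Step 1: +4 fires, +1 burnt (F count now 4)
Step 2: +5 fires, +4 burnt (F count now 5)
Step 3: +5 fires, +5 burnt (F count now 5)
Step 4: +5 fires, +5 burnt (F count now 5)
Step 5: +0 fires, +5 burnt (F count now 0)
Fire out after step 5
Initially T: 21, now '.': 28
Total burnt (originally-T cells now '.'): 19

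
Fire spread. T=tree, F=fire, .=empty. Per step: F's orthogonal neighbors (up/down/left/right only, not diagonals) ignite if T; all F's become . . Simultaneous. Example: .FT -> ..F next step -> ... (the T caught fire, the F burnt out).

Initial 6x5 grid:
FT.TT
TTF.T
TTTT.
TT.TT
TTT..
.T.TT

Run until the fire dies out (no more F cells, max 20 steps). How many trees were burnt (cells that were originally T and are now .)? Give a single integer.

Answer: 15

Derivation:
Step 1: +4 fires, +2 burnt (F count now 4)
Step 2: +3 fires, +4 burnt (F count now 3)
Step 3: +3 fires, +3 burnt (F count now 3)
Step 4: +3 fires, +3 burnt (F count now 3)
Step 5: +2 fires, +3 burnt (F count now 2)
Step 6: +0 fires, +2 burnt (F count now 0)
Fire out after step 6
Initially T: 20, now '.': 25
Total burnt (originally-T cells now '.'): 15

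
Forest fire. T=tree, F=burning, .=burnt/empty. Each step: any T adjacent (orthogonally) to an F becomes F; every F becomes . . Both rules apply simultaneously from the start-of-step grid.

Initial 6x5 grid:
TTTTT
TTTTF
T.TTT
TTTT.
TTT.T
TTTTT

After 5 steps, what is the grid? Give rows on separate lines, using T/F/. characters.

Step 1: 3 trees catch fire, 1 burn out
  TTTTF
  TTTF.
  T.TTF
  TTTT.
  TTT.T
  TTTTT
Step 2: 3 trees catch fire, 3 burn out
  TTTF.
  TTF..
  T.TF.
  TTTT.
  TTT.T
  TTTTT
Step 3: 4 trees catch fire, 3 burn out
  TTF..
  TF...
  T.F..
  TTTF.
  TTT.T
  TTTTT
Step 4: 3 trees catch fire, 4 burn out
  TF...
  F....
  T....
  TTF..
  TTT.T
  TTTTT
Step 5: 4 trees catch fire, 3 burn out
  F....
  .....
  F....
  TF...
  TTF.T
  TTTTT

F....
.....
F....
TF...
TTF.T
TTTTT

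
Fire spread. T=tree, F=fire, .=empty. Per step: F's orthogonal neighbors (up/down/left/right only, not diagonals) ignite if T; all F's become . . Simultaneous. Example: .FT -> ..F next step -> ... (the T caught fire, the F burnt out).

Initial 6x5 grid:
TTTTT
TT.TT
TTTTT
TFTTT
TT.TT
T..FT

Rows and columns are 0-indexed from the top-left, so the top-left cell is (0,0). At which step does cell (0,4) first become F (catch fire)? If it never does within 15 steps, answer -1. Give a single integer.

Step 1: cell (0,4)='T' (+6 fires, +2 burnt)
Step 2: cell (0,4)='T' (+6 fires, +6 burnt)
Step 3: cell (0,4)='T' (+5 fires, +6 burnt)
Step 4: cell (0,4)='T' (+4 fires, +5 burnt)
Step 5: cell (0,4)='T' (+2 fires, +4 burnt)
Step 6: cell (0,4)='F' (+1 fires, +2 burnt)
  -> target ignites at step 6
Step 7: cell (0,4)='.' (+0 fires, +1 burnt)
  fire out at step 7

6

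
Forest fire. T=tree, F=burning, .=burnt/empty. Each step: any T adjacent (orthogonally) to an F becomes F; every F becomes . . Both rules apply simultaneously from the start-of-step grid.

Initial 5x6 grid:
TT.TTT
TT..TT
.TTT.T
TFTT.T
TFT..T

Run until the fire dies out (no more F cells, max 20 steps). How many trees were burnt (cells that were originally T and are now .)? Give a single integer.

Answer: 12

Derivation:
Step 1: +5 fires, +2 burnt (F count now 5)
Step 2: +3 fires, +5 burnt (F count now 3)
Step 3: +3 fires, +3 burnt (F count now 3)
Step 4: +1 fires, +3 burnt (F count now 1)
Step 5: +0 fires, +1 burnt (F count now 0)
Fire out after step 5
Initially T: 20, now '.': 22
Total burnt (originally-T cells now '.'): 12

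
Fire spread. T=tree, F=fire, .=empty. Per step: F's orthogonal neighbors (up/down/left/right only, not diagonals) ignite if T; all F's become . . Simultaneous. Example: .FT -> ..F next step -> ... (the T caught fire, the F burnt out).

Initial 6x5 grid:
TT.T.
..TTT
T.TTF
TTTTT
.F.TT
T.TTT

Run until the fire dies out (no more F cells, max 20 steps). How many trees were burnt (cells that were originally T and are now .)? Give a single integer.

Step 1: +4 fires, +2 burnt (F count now 4)
Step 2: +6 fires, +4 burnt (F count now 6)
Step 3: +5 fires, +6 burnt (F count now 5)
Step 4: +1 fires, +5 burnt (F count now 1)
Step 5: +1 fires, +1 burnt (F count now 1)
Step 6: +0 fires, +1 burnt (F count now 0)
Fire out after step 6
Initially T: 20, now '.': 27
Total burnt (originally-T cells now '.'): 17

Answer: 17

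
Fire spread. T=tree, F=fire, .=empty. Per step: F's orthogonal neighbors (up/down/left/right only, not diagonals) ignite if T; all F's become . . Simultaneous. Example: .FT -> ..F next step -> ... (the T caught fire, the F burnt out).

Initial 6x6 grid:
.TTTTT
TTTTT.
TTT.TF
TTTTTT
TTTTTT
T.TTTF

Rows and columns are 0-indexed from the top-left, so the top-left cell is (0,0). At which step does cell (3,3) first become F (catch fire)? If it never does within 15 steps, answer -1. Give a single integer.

Step 1: cell (3,3)='T' (+4 fires, +2 burnt)
Step 2: cell (3,3)='T' (+4 fires, +4 burnt)
Step 3: cell (3,3)='F' (+5 fires, +4 burnt)
  -> target ignites at step 3
Step 4: cell (3,3)='.' (+5 fires, +5 burnt)
Step 5: cell (3,3)='.' (+5 fires, +5 burnt)
Step 6: cell (3,3)='.' (+5 fires, +5 burnt)
Step 7: cell (3,3)='.' (+2 fires, +5 burnt)
Step 8: cell (3,3)='.' (+0 fires, +2 burnt)
  fire out at step 8

3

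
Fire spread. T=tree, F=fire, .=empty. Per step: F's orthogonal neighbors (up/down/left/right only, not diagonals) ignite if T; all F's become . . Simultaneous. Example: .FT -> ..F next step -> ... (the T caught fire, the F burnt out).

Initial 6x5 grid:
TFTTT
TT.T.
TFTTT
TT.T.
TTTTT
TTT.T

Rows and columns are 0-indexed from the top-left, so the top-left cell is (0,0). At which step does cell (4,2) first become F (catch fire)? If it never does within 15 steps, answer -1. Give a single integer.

Step 1: cell (4,2)='T' (+6 fires, +2 burnt)
Step 2: cell (4,2)='T' (+5 fires, +6 burnt)
Step 3: cell (4,2)='F' (+7 fires, +5 burnt)
  -> target ignites at step 3
Step 4: cell (4,2)='.' (+3 fires, +7 burnt)
Step 5: cell (4,2)='.' (+1 fires, +3 burnt)
Step 6: cell (4,2)='.' (+1 fires, +1 burnt)
Step 7: cell (4,2)='.' (+0 fires, +1 burnt)
  fire out at step 7

3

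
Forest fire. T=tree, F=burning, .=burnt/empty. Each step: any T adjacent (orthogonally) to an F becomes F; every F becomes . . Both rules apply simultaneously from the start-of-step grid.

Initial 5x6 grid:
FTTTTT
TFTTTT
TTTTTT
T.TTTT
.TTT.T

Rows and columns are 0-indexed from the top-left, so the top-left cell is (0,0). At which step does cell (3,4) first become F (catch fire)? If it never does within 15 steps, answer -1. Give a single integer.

Step 1: cell (3,4)='T' (+4 fires, +2 burnt)
Step 2: cell (3,4)='T' (+4 fires, +4 burnt)
Step 3: cell (3,4)='T' (+5 fires, +4 burnt)
Step 4: cell (3,4)='T' (+5 fires, +5 burnt)
Step 5: cell (3,4)='F' (+5 fires, +5 burnt)
  -> target ignites at step 5
Step 6: cell (3,4)='.' (+1 fires, +5 burnt)
Step 7: cell (3,4)='.' (+1 fires, +1 burnt)
Step 8: cell (3,4)='.' (+0 fires, +1 burnt)
  fire out at step 8

5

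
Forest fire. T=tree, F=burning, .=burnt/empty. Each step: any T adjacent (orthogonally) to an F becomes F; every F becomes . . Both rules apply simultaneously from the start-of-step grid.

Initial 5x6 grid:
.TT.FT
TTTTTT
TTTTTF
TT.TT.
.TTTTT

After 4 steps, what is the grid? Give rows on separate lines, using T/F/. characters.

Step 1: 4 trees catch fire, 2 burn out
  .TT..F
  TTTTFF
  TTTTF.
  TT.TT.
  .TTTTT
Step 2: 3 trees catch fire, 4 burn out
  .TT...
  TTTF..
  TTTF..
  TT.TF.
  .TTTTT
Step 3: 4 trees catch fire, 3 burn out
  .TT...
  TTF...
  TTF...
  TT.F..
  .TTTFT
Step 4: 5 trees catch fire, 4 burn out
  .TF...
  TF....
  TF....
  TT....
  .TTF.F

.TF...
TF....
TF....
TT....
.TTF.F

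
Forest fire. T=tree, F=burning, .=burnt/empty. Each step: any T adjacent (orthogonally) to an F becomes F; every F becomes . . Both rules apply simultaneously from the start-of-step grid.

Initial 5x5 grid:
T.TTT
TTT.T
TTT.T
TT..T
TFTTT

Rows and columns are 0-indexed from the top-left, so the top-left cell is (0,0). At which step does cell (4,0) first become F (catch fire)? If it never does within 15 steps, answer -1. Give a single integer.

Step 1: cell (4,0)='F' (+3 fires, +1 burnt)
  -> target ignites at step 1
Step 2: cell (4,0)='.' (+3 fires, +3 burnt)
Step 3: cell (4,0)='.' (+4 fires, +3 burnt)
Step 4: cell (4,0)='.' (+3 fires, +4 burnt)
Step 5: cell (4,0)='.' (+3 fires, +3 burnt)
Step 6: cell (4,0)='.' (+2 fires, +3 burnt)
Step 7: cell (4,0)='.' (+1 fires, +2 burnt)
Step 8: cell (4,0)='.' (+0 fires, +1 burnt)
  fire out at step 8

1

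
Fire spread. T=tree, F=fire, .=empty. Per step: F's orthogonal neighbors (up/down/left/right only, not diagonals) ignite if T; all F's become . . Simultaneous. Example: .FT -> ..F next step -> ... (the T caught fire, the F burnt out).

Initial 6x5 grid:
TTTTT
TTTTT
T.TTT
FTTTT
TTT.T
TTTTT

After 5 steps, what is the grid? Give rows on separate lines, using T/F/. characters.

Step 1: 3 trees catch fire, 1 burn out
  TTTTT
  TTTTT
  F.TTT
  .FTTT
  FTT.T
  TTTTT
Step 2: 4 trees catch fire, 3 burn out
  TTTTT
  FTTTT
  ..TTT
  ..FTT
  .FT.T
  FTTTT
Step 3: 6 trees catch fire, 4 burn out
  FTTTT
  .FTTT
  ..FTT
  ...FT
  ..F.T
  .FTTT
Step 4: 5 trees catch fire, 6 burn out
  .FTTT
  ..FTT
  ...FT
  ....F
  ....T
  ..FTT
Step 5: 5 trees catch fire, 5 burn out
  ..FTT
  ...FT
  ....F
  .....
  ....F
  ...FT

..FTT
...FT
....F
.....
....F
...FT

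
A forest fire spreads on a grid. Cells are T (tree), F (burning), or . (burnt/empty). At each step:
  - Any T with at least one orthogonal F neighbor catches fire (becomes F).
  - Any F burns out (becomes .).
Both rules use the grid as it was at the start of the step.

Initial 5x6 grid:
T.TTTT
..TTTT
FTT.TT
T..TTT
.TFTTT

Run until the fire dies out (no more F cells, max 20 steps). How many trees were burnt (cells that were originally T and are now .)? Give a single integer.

Answer: 20

Derivation:
Step 1: +4 fires, +2 burnt (F count now 4)
Step 2: +3 fires, +4 burnt (F count now 3)
Step 3: +3 fires, +3 burnt (F count now 3)
Step 4: +4 fires, +3 burnt (F count now 4)
Step 5: +3 fires, +4 burnt (F count now 3)
Step 6: +2 fires, +3 burnt (F count now 2)
Step 7: +1 fires, +2 burnt (F count now 1)
Step 8: +0 fires, +1 burnt (F count now 0)
Fire out after step 8
Initially T: 21, now '.': 29
Total burnt (originally-T cells now '.'): 20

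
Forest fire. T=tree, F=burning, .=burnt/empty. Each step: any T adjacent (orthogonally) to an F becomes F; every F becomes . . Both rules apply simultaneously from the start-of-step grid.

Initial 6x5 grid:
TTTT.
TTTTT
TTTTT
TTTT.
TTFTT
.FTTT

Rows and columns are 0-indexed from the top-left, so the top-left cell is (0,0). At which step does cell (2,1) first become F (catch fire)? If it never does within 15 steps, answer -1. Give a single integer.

Step 1: cell (2,1)='T' (+4 fires, +2 burnt)
Step 2: cell (2,1)='T' (+6 fires, +4 burnt)
Step 3: cell (2,1)='F' (+5 fires, +6 burnt)
  -> target ignites at step 3
Step 4: cell (2,1)='.' (+5 fires, +5 burnt)
Step 5: cell (2,1)='.' (+4 fires, +5 burnt)
Step 6: cell (2,1)='.' (+1 fires, +4 burnt)
Step 7: cell (2,1)='.' (+0 fires, +1 burnt)
  fire out at step 7

3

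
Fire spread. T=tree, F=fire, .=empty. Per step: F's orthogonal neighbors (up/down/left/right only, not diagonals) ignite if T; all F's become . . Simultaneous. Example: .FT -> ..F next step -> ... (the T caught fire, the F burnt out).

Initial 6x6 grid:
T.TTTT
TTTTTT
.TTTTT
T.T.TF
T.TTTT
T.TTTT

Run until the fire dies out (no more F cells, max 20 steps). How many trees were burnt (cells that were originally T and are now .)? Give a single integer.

Step 1: +3 fires, +1 burnt (F count now 3)
Step 2: +4 fires, +3 burnt (F count now 4)
Step 3: +5 fires, +4 burnt (F count now 5)
Step 4: +5 fires, +5 burnt (F count now 5)
Step 5: +5 fires, +5 burnt (F count now 5)
Step 6: +2 fires, +5 burnt (F count now 2)
Step 7: +1 fires, +2 burnt (F count now 1)
Step 8: +1 fires, +1 burnt (F count now 1)
Step 9: +0 fires, +1 burnt (F count now 0)
Fire out after step 9
Initially T: 29, now '.': 33
Total burnt (originally-T cells now '.'): 26

Answer: 26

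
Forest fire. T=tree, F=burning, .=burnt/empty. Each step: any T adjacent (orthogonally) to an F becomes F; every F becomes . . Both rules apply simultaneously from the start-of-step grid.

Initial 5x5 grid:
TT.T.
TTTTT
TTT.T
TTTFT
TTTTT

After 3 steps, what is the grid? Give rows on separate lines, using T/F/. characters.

Step 1: 3 trees catch fire, 1 burn out
  TT.T.
  TTTTT
  TTT.T
  TTF.F
  TTTFT
Step 2: 5 trees catch fire, 3 burn out
  TT.T.
  TTTTT
  TTF.F
  TF...
  TTF.F
Step 3: 5 trees catch fire, 5 burn out
  TT.T.
  TTFTF
  TF...
  F....
  TF...

TT.T.
TTFTF
TF...
F....
TF...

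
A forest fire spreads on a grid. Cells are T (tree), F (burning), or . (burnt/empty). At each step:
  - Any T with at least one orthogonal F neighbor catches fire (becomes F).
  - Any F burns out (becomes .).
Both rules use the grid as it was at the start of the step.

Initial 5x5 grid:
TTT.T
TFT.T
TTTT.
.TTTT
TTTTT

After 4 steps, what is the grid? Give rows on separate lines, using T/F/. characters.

Step 1: 4 trees catch fire, 1 burn out
  TFT.T
  F.F.T
  TFTT.
  .TTTT
  TTTTT
Step 2: 5 trees catch fire, 4 burn out
  F.F.T
  ....T
  F.FT.
  .FTTT
  TTTTT
Step 3: 3 trees catch fire, 5 burn out
  ....T
  ....T
  ...F.
  ..FTT
  TFTTT
Step 4: 3 trees catch fire, 3 burn out
  ....T
  ....T
  .....
  ...FT
  F.FTT

....T
....T
.....
...FT
F.FTT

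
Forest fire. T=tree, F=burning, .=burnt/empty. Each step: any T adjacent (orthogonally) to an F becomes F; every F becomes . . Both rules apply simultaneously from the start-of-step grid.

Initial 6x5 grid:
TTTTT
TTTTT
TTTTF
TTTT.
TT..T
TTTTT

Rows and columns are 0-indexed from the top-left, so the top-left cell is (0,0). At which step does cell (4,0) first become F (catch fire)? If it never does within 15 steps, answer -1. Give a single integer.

Step 1: cell (4,0)='T' (+2 fires, +1 burnt)
Step 2: cell (4,0)='T' (+4 fires, +2 burnt)
Step 3: cell (4,0)='T' (+4 fires, +4 burnt)
Step 4: cell (4,0)='T' (+4 fires, +4 burnt)
Step 5: cell (4,0)='T' (+4 fires, +4 burnt)
Step 6: cell (4,0)='F' (+3 fires, +4 burnt)
  -> target ignites at step 6
Step 7: cell (4,0)='.' (+2 fires, +3 burnt)
Step 8: cell (4,0)='.' (+1 fires, +2 burnt)
Step 9: cell (4,0)='.' (+1 fires, +1 burnt)
Step 10: cell (4,0)='.' (+1 fires, +1 burnt)
Step 11: cell (4,0)='.' (+0 fires, +1 burnt)
  fire out at step 11

6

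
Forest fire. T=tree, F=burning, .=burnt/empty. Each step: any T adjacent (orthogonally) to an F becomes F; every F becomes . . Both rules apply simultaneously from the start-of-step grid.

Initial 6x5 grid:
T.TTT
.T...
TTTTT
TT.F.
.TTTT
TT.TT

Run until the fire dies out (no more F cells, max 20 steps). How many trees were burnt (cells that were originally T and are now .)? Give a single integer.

Answer: 16

Derivation:
Step 1: +2 fires, +1 burnt (F count now 2)
Step 2: +5 fires, +2 burnt (F count now 5)
Step 3: +3 fires, +5 burnt (F count now 3)
Step 4: +4 fires, +3 burnt (F count now 4)
Step 5: +2 fires, +4 burnt (F count now 2)
Step 6: +0 fires, +2 burnt (F count now 0)
Fire out after step 6
Initially T: 20, now '.': 26
Total burnt (originally-T cells now '.'): 16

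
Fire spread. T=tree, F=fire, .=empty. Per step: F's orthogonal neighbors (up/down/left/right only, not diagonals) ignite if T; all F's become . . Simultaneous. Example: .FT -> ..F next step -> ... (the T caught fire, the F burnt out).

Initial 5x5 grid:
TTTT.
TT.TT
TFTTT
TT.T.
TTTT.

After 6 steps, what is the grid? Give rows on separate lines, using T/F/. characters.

Step 1: 4 trees catch fire, 1 burn out
  TTTT.
  TF.TT
  F.FTT
  TF.T.
  TTTT.
Step 2: 5 trees catch fire, 4 burn out
  TFTT.
  F..TT
  ...FT
  F..T.
  TFTT.
Step 3: 7 trees catch fire, 5 burn out
  F.FT.
  ...FT
  ....F
  ...F.
  F.FT.
Step 4: 3 trees catch fire, 7 burn out
  ...F.
  ....F
  .....
  .....
  ...F.
Step 5: 0 trees catch fire, 3 burn out
  .....
  .....
  .....
  .....
  .....
Step 6: 0 trees catch fire, 0 burn out
  .....
  .....
  .....
  .....
  .....

.....
.....
.....
.....
.....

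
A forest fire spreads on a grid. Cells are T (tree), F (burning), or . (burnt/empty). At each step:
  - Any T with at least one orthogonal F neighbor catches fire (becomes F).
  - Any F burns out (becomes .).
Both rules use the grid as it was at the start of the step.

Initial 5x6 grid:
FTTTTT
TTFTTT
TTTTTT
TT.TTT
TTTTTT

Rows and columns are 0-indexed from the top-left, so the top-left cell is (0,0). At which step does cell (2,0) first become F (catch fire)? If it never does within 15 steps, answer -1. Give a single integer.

Step 1: cell (2,0)='T' (+6 fires, +2 burnt)
Step 2: cell (2,0)='F' (+5 fires, +6 burnt)
  -> target ignites at step 2
Step 3: cell (2,0)='.' (+6 fires, +5 burnt)
Step 4: cell (2,0)='.' (+6 fires, +6 burnt)
Step 5: cell (2,0)='.' (+3 fires, +6 burnt)
Step 6: cell (2,0)='.' (+1 fires, +3 burnt)
Step 7: cell (2,0)='.' (+0 fires, +1 burnt)
  fire out at step 7

2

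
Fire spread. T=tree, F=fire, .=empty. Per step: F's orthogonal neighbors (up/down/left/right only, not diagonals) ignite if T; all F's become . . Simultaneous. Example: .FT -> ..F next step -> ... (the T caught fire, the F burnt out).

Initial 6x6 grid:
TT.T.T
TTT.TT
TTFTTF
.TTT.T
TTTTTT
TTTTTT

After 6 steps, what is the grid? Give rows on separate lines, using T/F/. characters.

Step 1: 7 trees catch fire, 2 burn out
  TT.T.T
  TTF.TF
  TF.FF.
  .TFT.F
  TTTTTT
  TTTTTT
Step 2: 8 trees catch fire, 7 burn out
  TT.T.F
  TF..F.
  F.....
  .F.F..
  TTFTTF
  TTTTTT
Step 3: 7 trees catch fire, 8 burn out
  TF.T..
  F.....
  ......
  ......
  TF.FF.
  TTFTTF
Step 4: 5 trees catch fire, 7 burn out
  F..T..
  ......
  ......
  ......
  F.....
  TF.FF.
Step 5: 1 trees catch fire, 5 burn out
  ...T..
  ......
  ......
  ......
  ......
  F.....
Step 6: 0 trees catch fire, 1 burn out
  ...T..
  ......
  ......
  ......
  ......
  ......

...T..
......
......
......
......
......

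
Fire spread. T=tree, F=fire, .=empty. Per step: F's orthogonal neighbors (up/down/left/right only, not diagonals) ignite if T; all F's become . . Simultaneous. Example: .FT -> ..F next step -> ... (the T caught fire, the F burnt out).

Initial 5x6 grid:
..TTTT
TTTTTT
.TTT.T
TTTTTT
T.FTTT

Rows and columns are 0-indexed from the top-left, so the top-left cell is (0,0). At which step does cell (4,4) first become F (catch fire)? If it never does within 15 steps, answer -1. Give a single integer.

Step 1: cell (4,4)='T' (+2 fires, +1 burnt)
Step 2: cell (4,4)='F' (+4 fires, +2 burnt)
  -> target ignites at step 2
Step 3: cell (4,4)='.' (+6 fires, +4 burnt)
Step 4: cell (4,4)='.' (+5 fires, +6 burnt)
Step 5: cell (4,4)='.' (+4 fires, +5 burnt)
Step 6: cell (4,4)='.' (+2 fires, +4 burnt)
Step 7: cell (4,4)='.' (+1 fires, +2 burnt)
Step 8: cell (4,4)='.' (+0 fires, +1 burnt)
  fire out at step 8

2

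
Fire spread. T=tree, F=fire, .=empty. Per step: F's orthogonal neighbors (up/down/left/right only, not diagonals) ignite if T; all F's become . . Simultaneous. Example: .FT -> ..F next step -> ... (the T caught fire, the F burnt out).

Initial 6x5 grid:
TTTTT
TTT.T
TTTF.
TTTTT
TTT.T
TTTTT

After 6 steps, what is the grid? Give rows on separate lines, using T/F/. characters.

Step 1: 2 trees catch fire, 1 burn out
  TTTTT
  TTT.T
  TTF..
  TTTFT
  TTT.T
  TTTTT
Step 2: 4 trees catch fire, 2 burn out
  TTTTT
  TTF.T
  TF...
  TTF.F
  TTT.T
  TTTTT
Step 3: 6 trees catch fire, 4 burn out
  TTFTT
  TF..T
  F....
  TF...
  TTF.F
  TTTTT
Step 4: 7 trees catch fire, 6 burn out
  TF.FT
  F...T
  .....
  F....
  TF...
  TTFTF
Step 5: 5 trees catch fire, 7 burn out
  F...F
  ....T
  .....
  .....
  F....
  TF.F.
Step 6: 2 trees catch fire, 5 burn out
  .....
  ....F
  .....
  .....
  .....
  F....

.....
....F
.....
.....
.....
F....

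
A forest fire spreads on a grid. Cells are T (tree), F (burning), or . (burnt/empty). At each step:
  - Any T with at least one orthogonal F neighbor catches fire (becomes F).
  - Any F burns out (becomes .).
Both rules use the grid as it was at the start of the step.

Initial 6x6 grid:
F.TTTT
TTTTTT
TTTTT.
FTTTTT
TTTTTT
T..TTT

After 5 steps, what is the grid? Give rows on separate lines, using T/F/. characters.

Step 1: 4 trees catch fire, 2 burn out
  ..TTTT
  FTTTTT
  FTTTT.
  .FTTTT
  FTTTTT
  T..TTT
Step 2: 5 trees catch fire, 4 burn out
  ..TTTT
  .FTTTT
  .FTTT.
  ..FTTT
  .FTTTT
  F..TTT
Step 3: 4 trees catch fire, 5 burn out
  ..TTTT
  ..FTTT
  ..FTT.
  ...FTT
  ..FTTT
  ...TTT
Step 4: 5 trees catch fire, 4 burn out
  ..FTTT
  ...FTT
  ...FT.
  ....FT
  ...FTT
  ...TTT
Step 5: 6 trees catch fire, 5 burn out
  ...FTT
  ....FT
  ....F.
  .....F
  ....FT
  ...FTT

...FTT
....FT
....F.
.....F
....FT
...FTT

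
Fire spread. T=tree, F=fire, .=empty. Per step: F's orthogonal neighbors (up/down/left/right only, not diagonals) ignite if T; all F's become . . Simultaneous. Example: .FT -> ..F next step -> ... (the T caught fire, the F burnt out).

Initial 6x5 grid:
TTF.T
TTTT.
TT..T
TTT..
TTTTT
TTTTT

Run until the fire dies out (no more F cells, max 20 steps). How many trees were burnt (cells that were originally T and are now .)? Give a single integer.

Step 1: +2 fires, +1 burnt (F count now 2)
Step 2: +3 fires, +2 burnt (F count now 3)
Step 3: +2 fires, +3 burnt (F count now 2)
Step 4: +2 fires, +2 burnt (F count now 2)
Step 5: +3 fires, +2 burnt (F count now 3)
Step 6: +3 fires, +3 burnt (F count now 3)
Step 7: +3 fires, +3 burnt (F count now 3)
Step 8: +2 fires, +3 burnt (F count now 2)
Step 9: +1 fires, +2 burnt (F count now 1)
Step 10: +0 fires, +1 burnt (F count now 0)
Fire out after step 10
Initially T: 23, now '.': 28
Total burnt (originally-T cells now '.'): 21

Answer: 21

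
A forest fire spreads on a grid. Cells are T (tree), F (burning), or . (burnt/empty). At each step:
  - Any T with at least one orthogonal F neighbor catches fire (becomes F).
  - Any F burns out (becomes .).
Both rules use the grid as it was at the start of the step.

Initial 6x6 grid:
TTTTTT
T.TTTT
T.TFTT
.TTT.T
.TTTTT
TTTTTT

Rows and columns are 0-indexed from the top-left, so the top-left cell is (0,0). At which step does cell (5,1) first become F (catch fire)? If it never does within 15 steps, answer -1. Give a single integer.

Step 1: cell (5,1)='T' (+4 fires, +1 burnt)
Step 2: cell (5,1)='T' (+6 fires, +4 burnt)
Step 3: cell (5,1)='T' (+8 fires, +6 burnt)
Step 4: cell (5,1)='T' (+6 fires, +8 burnt)
Step 5: cell (5,1)='F' (+3 fires, +6 burnt)
  -> target ignites at step 5
Step 6: cell (5,1)='.' (+2 fires, +3 burnt)
Step 7: cell (5,1)='.' (+1 fires, +2 burnt)
Step 8: cell (5,1)='.' (+0 fires, +1 burnt)
  fire out at step 8

5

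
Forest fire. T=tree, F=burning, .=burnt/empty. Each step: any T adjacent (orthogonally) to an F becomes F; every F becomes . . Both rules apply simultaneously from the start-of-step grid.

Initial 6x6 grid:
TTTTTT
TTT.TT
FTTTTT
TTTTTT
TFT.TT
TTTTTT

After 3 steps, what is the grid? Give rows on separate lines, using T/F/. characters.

Step 1: 7 trees catch fire, 2 burn out
  TTTTTT
  FTT.TT
  .FTTTT
  FFTTTT
  F.F.TT
  TFTTTT
Step 2: 6 trees catch fire, 7 burn out
  FTTTTT
  .FT.TT
  ..FTTT
  ..FTTT
  ....TT
  F.FTTT
Step 3: 5 trees catch fire, 6 burn out
  .FTTTT
  ..F.TT
  ...FTT
  ...FTT
  ....TT
  ...FTT

.FTTTT
..F.TT
...FTT
...FTT
....TT
...FTT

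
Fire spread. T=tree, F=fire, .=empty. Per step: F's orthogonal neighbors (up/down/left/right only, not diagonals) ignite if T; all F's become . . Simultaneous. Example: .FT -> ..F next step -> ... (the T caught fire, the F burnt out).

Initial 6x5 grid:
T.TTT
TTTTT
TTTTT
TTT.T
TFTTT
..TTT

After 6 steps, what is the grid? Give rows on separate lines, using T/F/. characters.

Step 1: 3 trees catch fire, 1 burn out
  T.TTT
  TTTTT
  TTTTT
  TFT.T
  F.FTT
  ..TTT
Step 2: 5 trees catch fire, 3 burn out
  T.TTT
  TTTTT
  TFTTT
  F.F.T
  ...FT
  ..FTT
Step 3: 5 trees catch fire, 5 burn out
  T.TTT
  TFTTT
  F.FTT
  ....T
  ....F
  ...FT
Step 4: 5 trees catch fire, 5 burn out
  T.TTT
  F.FTT
  ...FT
  ....F
  .....
  ....F
Step 5: 4 trees catch fire, 5 burn out
  F.FTT
  ...FT
  ....F
  .....
  .....
  .....
Step 6: 2 trees catch fire, 4 burn out
  ...FT
  ....F
  .....
  .....
  .....
  .....

...FT
....F
.....
.....
.....
.....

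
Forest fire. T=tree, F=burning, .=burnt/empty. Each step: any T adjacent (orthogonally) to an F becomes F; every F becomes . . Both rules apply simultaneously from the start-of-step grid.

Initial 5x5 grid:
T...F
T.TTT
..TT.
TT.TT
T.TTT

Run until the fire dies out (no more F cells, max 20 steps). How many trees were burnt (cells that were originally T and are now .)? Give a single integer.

Answer: 10

Derivation:
Step 1: +1 fires, +1 burnt (F count now 1)
Step 2: +1 fires, +1 burnt (F count now 1)
Step 3: +2 fires, +1 burnt (F count now 2)
Step 4: +2 fires, +2 burnt (F count now 2)
Step 5: +2 fires, +2 burnt (F count now 2)
Step 6: +2 fires, +2 burnt (F count now 2)
Step 7: +0 fires, +2 burnt (F count now 0)
Fire out after step 7
Initially T: 15, now '.': 20
Total burnt (originally-T cells now '.'): 10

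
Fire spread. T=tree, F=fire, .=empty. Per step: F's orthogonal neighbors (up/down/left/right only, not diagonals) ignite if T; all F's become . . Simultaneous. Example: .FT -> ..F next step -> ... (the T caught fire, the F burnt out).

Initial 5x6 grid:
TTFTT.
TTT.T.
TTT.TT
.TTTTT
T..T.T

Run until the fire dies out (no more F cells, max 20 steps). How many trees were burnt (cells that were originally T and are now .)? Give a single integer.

Answer: 20

Derivation:
Step 1: +3 fires, +1 burnt (F count now 3)
Step 2: +4 fires, +3 burnt (F count now 4)
Step 3: +4 fires, +4 burnt (F count now 4)
Step 4: +4 fires, +4 burnt (F count now 4)
Step 5: +3 fires, +4 burnt (F count now 3)
Step 6: +1 fires, +3 burnt (F count now 1)
Step 7: +1 fires, +1 burnt (F count now 1)
Step 8: +0 fires, +1 burnt (F count now 0)
Fire out after step 8
Initially T: 21, now '.': 29
Total burnt (originally-T cells now '.'): 20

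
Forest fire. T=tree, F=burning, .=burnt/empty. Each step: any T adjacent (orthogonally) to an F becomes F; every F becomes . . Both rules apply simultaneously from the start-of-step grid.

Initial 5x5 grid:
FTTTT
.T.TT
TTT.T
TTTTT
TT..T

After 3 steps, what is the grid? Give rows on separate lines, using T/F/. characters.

Step 1: 1 trees catch fire, 1 burn out
  .FTTT
  .T.TT
  TTT.T
  TTTTT
  TT..T
Step 2: 2 trees catch fire, 1 burn out
  ..FTT
  .F.TT
  TTT.T
  TTTTT
  TT..T
Step 3: 2 trees catch fire, 2 burn out
  ...FT
  ...TT
  TFT.T
  TTTTT
  TT..T

...FT
...TT
TFT.T
TTTTT
TT..T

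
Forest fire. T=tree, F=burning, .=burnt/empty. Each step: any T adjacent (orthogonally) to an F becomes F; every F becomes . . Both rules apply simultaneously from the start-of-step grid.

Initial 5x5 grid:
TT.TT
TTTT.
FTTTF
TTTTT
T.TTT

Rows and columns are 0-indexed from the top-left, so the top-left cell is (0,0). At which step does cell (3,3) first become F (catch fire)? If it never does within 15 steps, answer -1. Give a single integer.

Step 1: cell (3,3)='T' (+5 fires, +2 burnt)
Step 2: cell (3,3)='F' (+8 fires, +5 burnt)
  -> target ignites at step 2
Step 3: cell (3,3)='.' (+5 fires, +8 burnt)
Step 4: cell (3,3)='.' (+2 fires, +5 burnt)
Step 5: cell (3,3)='.' (+0 fires, +2 burnt)
  fire out at step 5

2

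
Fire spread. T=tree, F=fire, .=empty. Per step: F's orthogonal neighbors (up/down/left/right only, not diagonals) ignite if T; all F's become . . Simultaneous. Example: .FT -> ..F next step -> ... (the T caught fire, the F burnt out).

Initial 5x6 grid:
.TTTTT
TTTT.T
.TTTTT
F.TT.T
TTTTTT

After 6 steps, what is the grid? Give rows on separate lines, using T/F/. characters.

Step 1: 1 trees catch fire, 1 burn out
  .TTTTT
  TTTT.T
  .TTTTT
  ..TT.T
  FTTTTT
Step 2: 1 trees catch fire, 1 burn out
  .TTTTT
  TTTT.T
  .TTTTT
  ..TT.T
  .FTTTT
Step 3: 1 trees catch fire, 1 burn out
  .TTTTT
  TTTT.T
  .TTTTT
  ..TT.T
  ..FTTT
Step 4: 2 trees catch fire, 1 burn out
  .TTTTT
  TTTT.T
  .TTTTT
  ..FT.T
  ...FTT
Step 5: 3 trees catch fire, 2 burn out
  .TTTTT
  TTTT.T
  .TFTTT
  ...F.T
  ....FT
Step 6: 4 trees catch fire, 3 burn out
  .TTTTT
  TTFT.T
  .F.FTT
  .....T
  .....F

.TTTTT
TTFT.T
.F.FTT
.....T
.....F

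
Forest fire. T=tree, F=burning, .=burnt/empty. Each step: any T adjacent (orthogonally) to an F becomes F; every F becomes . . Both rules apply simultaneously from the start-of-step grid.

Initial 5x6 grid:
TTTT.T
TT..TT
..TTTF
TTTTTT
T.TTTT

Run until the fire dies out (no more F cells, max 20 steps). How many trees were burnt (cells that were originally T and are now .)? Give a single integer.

Step 1: +3 fires, +1 burnt (F count now 3)
Step 2: +5 fires, +3 burnt (F count now 5)
Step 3: +3 fires, +5 burnt (F count now 3)
Step 4: +2 fires, +3 burnt (F count now 2)
Step 5: +2 fires, +2 burnt (F count now 2)
Step 6: +1 fires, +2 burnt (F count now 1)
Step 7: +1 fires, +1 burnt (F count now 1)
Step 8: +0 fires, +1 burnt (F count now 0)
Fire out after step 8
Initially T: 23, now '.': 24
Total burnt (originally-T cells now '.'): 17

Answer: 17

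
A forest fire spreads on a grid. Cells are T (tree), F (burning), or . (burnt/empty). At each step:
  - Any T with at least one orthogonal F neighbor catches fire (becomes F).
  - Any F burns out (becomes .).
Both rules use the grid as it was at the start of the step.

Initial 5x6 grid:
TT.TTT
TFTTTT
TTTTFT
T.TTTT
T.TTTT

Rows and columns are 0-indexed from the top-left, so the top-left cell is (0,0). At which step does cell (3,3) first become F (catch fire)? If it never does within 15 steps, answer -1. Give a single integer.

Step 1: cell (3,3)='T' (+8 fires, +2 burnt)
Step 2: cell (3,3)='F' (+9 fires, +8 burnt)
  -> target ignites at step 2
Step 3: cell (3,3)='.' (+6 fires, +9 burnt)
Step 4: cell (3,3)='.' (+2 fires, +6 burnt)
Step 5: cell (3,3)='.' (+0 fires, +2 burnt)
  fire out at step 5

2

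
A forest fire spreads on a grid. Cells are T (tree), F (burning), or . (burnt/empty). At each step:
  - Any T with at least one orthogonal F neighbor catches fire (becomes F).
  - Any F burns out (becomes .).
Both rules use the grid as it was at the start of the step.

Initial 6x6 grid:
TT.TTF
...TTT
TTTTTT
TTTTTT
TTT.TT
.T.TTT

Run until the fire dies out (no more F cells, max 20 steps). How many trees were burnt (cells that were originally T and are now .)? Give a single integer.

Answer: 26

Derivation:
Step 1: +2 fires, +1 burnt (F count now 2)
Step 2: +3 fires, +2 burnt (F count now 3)
Step 3: +3 fires, +3 burnt (F count now 3)
Step 4: +3 fires, +3 burnt (F count now 3)
Step 5: +4 fires, +3 burnt (F count now 4)
Step 6: +3 fires, +4 burnt (F count now 3)
Step 7: +4 fires, +3 burnt (F count now 4)
Step 8: +2 fires, +4 burnt (F count now 2)
Step 9: +2 fires, +2 burnt (F count now 2)
Step 10: +0 fires, +2 burnt (F count now 0)
Fire out after step 10
Initially T: 28, now '.': 34
Total burnt (originally-T cells now '.'): 26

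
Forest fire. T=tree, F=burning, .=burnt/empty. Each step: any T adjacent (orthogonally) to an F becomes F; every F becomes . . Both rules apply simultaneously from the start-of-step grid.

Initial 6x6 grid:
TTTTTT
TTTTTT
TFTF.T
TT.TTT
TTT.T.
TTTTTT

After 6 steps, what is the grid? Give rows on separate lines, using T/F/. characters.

Step 1: 6 trees catch fire, 2 burn out
  TTTTTT
  TFTFTT
  F.F..T
  TF.FTT
  TTT.T.
  TTTTTT
Step 2: 8 trees catch fire, 6 burn out
  TFTFTT
  F.F.FT
  .....T
  F...FT
  TFT.T.
  TTTTTT
Step 3: 9 trees catch fire, 8 burn out
  F.F.FT
  .....F
  .....T
  .....F
  F.F.F.
  TFTTTT
Step 4: 5 trees catch fire, 9 burn out
  .....F
  ......
  .....F
  ......
  ......
  F.FTFT
Step 5: 2 trees catch fire, 5 burn out
  ......
  ......
  ......
  ......
  ......
  ...F.F
Step 6: 0 trees catch fire, 2 burn out
  ......
  ......
  ......
  ......
  ......
  ......

......
......
......
......
......
......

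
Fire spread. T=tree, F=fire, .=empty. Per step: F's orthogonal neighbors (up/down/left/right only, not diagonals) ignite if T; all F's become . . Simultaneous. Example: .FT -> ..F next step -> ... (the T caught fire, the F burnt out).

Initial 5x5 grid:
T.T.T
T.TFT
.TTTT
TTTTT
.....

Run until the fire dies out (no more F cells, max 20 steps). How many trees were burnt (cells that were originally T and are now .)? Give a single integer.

Step 1: +3 fires, +1 burnt (F count now 3)
Step 2: +5 fires, +3 burnt (F count now 5)
Step 3: +3 fires, +5 burnt (F count now 3)
Step 4: +1 fires, +3 burnt (F count now 1)
Step 5: +1 fires, +1 burnt (F count now 1)
Step 6: +0 fires, +1 burnt (F count now 0)
Fire out after step 6
Initially T: 15, now '.': 23
Total burnt (originally-T cells now '.'): 13

Answer: 13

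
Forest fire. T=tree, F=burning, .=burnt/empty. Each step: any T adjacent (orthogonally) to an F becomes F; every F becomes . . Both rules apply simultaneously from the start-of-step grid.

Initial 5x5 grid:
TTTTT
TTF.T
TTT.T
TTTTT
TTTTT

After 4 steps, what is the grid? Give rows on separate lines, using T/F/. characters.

Step 1: 3 trees catch fire, 1 burn out
  TTFTT
  TF..T
  TTF.T
  TTTTT
  TTTTT
Step 2: 5 trees catch fire, 3 burn out
  TF.FT
  F...T
  TF..T
  TTFTT
  TTTTT
Step 3: 6 trees catch fire, 5 burn out
  F...F
  ....T
  F...T
  TF.FT
  TTFTT
Step 4: 5 trees catch fire, 6 burn out
  .....
  ....F
  ....T
  F...F
  TF.FT

.....
....F
....T
F...F
TF.FT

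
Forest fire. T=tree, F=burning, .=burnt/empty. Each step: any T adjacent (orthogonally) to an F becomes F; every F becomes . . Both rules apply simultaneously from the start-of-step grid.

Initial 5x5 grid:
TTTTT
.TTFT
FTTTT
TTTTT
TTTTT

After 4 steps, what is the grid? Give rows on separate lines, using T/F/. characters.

Step 1: 6 trees catch fire, 2 burn out
  TTTFT
  .TF.F
  .FTFT
  FTTTT
  TTTTT
Step 2: 8 trees catch fire, 6 burn out
  TTF.F
  .F...
  ..F.F
  .FTFT
  FTTTT
Step 3: 5 trees catch fire, 8 burn out
  TF...
  .....
  .....
  ..F.F
  .FTFT
Step 4: 3 trees catch fire, 5 burn out
  F....
  .....
  .....
  .....
  ..F.F

F....
.....
.....
.....
..F.F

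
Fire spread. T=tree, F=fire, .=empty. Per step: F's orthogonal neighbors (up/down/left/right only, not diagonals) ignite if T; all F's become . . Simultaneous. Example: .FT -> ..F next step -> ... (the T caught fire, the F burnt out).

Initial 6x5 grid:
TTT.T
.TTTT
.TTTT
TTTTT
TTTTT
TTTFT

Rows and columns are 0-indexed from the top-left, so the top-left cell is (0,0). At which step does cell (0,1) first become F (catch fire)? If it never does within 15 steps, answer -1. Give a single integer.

Step 1: cell (0,1)='T' (+3 fires, +1 burnt)
Step 2: cell (0,1)='T' (+4 fires, +3 burnt)
Step 3: cell (0,1)='T' (+5 fires, +4 burnt)
Step 4: cell (0,1)='T' (+5 fires, +5 burnt)
Step 5: cell (0,1)='T' (+4 fires, +5 burnt)
Step 6: cell (0,1)='T' (+3 fires, +4 burnt)
Step 7: cell (0,1)='F' (+1 fires, +3 burnt)
  -> target ignites at step 7
Step 8: cell (0,1)='.' (+1 fires, +1 burnt)
Step 9: cell (0,1)='.' (+0 fires, +1 burnt)
  fire out at step 9

7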